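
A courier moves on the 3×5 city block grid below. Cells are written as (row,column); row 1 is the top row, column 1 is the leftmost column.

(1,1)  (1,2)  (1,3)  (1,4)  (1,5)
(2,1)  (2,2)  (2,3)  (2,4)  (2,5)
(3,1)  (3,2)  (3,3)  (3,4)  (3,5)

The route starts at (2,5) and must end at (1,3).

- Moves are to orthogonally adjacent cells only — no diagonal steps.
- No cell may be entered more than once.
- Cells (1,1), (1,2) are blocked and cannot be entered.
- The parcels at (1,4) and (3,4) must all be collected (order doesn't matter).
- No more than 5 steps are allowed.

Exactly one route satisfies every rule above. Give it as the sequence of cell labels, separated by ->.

(2,5) -> (3,5) -> (3,4) -> (2,4) -> (1,4) -> (1,3)

The budget equals the shortest possible length, so every move has to be on a shortest route through the required cells.
Route from (2,5): down 1 to (3,5), left 1 to (3,4), up 2 to (1,4), left 1 to (1,3) — 5 moves in all.
Check: all required cells visited; 5 ≤ 5 moves.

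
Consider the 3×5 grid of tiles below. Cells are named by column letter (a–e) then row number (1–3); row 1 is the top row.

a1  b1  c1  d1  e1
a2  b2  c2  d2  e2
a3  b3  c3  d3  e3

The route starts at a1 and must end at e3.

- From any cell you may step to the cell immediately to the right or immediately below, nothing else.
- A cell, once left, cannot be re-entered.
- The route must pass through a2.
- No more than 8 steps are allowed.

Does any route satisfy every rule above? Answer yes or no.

yes

One route that works: a1 → a2 → a3 → b3 → c3 → d3 → e3.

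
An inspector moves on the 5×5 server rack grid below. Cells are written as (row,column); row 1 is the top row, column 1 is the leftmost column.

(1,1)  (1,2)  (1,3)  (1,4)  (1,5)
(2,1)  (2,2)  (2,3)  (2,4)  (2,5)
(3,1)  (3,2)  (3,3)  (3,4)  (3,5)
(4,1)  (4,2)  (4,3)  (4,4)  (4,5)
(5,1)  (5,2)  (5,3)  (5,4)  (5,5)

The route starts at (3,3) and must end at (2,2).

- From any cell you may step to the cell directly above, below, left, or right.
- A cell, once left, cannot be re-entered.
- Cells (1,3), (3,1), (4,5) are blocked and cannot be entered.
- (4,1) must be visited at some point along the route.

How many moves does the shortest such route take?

Any route passes through (4,1) somewhere between (3,3) and (2,2). Summing Manhattan distances along the two legs ((3,3) → (4,1) → (2,2)) gives a lower bound of 3 + 3 = 6 moves.
The shortest route satisfying every rule uses 8 moves: (3,3) → (4,3) → (5,3) → (5,2) → (5,1) → (4,1) → (4,2) → (3,2) → (2,2).
The bound of 6 isn't tight here; checking systematically, no route of length 6 through 7 satisfies every constraint, so 8 is the minimum.

8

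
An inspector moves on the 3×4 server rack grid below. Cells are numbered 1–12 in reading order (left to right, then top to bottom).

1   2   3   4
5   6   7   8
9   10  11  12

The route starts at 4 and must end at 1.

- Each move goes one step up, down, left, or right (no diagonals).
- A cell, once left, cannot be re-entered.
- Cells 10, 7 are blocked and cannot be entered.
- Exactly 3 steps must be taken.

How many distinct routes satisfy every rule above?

1

Need simple routes of exactly 3 moves from 4 to 1 (Manhattan distance 3, so 0 moves are spent on a detour and 0 undoing it).
Enumerating: 4 3 2 1.
That gives 1 route.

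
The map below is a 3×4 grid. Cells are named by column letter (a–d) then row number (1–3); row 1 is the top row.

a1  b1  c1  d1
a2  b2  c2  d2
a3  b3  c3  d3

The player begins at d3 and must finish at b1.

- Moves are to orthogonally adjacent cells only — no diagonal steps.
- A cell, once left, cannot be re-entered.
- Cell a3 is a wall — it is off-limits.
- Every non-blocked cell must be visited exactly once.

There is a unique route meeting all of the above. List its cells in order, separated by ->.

Need to visit all 11 open cells exactly once, starting at d3 and ending at b1.
Cell b3 has only two open neighbours (b2 and c3), so the path must pass straight through it: one of those is the cell it's entered from and the other is where it exits.
Route from d3: up 2 to d1, left 1 to c1, down 2 to c3, left 1 to b3, up 1 to b2, left 1 to a2, up 1 to a1, right 1 to b1 — 10 moves in all.
Check: all 11 open cells covered.

d3 -> d2 -> d1 -> c1 -> c2 -> c3 -> b3 -> b2 -> a2 -> a1 -> b1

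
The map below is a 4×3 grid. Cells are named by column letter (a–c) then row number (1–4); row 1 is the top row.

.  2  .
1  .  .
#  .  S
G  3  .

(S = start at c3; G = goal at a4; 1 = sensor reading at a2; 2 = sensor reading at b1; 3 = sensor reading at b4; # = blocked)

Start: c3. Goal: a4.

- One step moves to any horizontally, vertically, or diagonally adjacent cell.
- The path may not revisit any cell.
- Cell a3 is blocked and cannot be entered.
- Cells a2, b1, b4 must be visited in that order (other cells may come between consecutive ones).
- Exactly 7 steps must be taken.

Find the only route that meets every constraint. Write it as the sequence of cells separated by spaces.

The waypoints must appear in the order a2, b1, b4, with no cell reused.
Route from c3: up-left 1 to b2, left 1 to a2, up-right 1 to b1, down-right 1 to c2, down-left 1 to b3, down 1 to b4, left 1 to a4 — 7 moves in all.
Check: order respected (1 at step 2, 2 at step 3, 3 at step 6); 7 moves as required.

c3 b2 a2 b1 c2 b3 b4 a4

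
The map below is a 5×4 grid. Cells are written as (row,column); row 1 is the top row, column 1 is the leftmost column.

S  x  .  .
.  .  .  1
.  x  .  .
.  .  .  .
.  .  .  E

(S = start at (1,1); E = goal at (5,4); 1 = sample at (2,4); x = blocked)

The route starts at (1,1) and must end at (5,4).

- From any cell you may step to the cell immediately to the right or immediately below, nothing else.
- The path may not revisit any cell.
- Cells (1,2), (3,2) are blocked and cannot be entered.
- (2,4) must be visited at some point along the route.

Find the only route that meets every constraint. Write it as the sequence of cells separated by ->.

Moves only go right or down, so the column and row indices never decrease.
Route from (1,1): down to (2,1), 3× right (reaching (2,4)), 3× down (reaching (5,4)) — 7 moves in all.
Check: all required cells visited.

(1,1) -> (2,1) -> (2,2) -> (2,3) -> (2,4) -> (3,4) -> (4,4) -> (5,4)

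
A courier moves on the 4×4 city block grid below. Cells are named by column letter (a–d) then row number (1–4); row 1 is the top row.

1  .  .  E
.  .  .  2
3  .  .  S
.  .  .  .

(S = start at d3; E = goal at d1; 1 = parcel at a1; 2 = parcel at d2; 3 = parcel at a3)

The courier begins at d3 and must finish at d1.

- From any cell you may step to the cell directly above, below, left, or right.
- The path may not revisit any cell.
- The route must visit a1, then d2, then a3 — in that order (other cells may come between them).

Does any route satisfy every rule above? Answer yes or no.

Ignoring the required order, 27 revisit-free routes from d3 to d1 pass through all of a1, d2, and a3; the waypoint orders that occur are a3 → a1 → d2 (19); d2 → a3 → a1 (8) — never a1 → d2 → a3.

no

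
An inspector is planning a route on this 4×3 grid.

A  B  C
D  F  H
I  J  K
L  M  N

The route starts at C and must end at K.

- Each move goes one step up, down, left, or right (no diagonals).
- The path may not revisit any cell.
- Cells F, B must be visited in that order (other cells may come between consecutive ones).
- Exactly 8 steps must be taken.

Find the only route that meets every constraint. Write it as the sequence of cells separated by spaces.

C H F B A D I J K

The waypoints must appear in the order F, B, with no cell reused.
Route from C: down 1 to H, left 1 to F, up 1 to B, left 1 to A, down 2 to I, right 2 to K — 8 moves in all.
Check: order respected (F at step 2, B at step 3); 8 moves as required.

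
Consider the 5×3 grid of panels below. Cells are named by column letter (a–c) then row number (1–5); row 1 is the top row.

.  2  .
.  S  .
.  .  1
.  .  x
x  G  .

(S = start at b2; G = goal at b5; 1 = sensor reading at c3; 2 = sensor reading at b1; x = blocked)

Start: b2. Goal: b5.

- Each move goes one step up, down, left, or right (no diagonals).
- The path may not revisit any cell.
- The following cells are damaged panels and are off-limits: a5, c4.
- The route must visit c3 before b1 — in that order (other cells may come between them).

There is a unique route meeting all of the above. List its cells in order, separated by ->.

The waypoints must appear in the order c3, b1, with no cell reused.
Route from b2: down to b3, right to c3, 2× up (reaching c1), 2× left (reaching a1), 3× down (reaching a4), right to b4, down to b5 — 11 moves in all.
Check: order respected (1 at step 2, 2 at step 5).

b2 -> b3 -> c3 -> c2 -> c1 -> b1 -> a1 -> a2 -> a3 -> a4 -> b4 -> b5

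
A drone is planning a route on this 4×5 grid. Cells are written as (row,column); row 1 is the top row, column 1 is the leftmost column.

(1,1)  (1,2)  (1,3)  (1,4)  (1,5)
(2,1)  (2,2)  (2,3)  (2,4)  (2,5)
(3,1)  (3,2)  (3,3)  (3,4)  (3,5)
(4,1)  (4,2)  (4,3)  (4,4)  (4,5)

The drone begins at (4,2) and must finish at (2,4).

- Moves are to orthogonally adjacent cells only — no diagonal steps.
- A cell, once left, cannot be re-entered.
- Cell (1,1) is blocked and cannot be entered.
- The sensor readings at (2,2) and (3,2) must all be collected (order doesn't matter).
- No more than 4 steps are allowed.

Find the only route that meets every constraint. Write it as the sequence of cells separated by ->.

Any route must reach (2,2) and (3,2) and still end at (2,4) within 4 moves, so the order of the required stops is forced.
Route from (4,2): up 2 to (2,2), right 2 to (2,4) — 4 moves in all.
Check: all required cells visited; 4 ≤ 4 moves.

(4,2) -> (3,2) -> (2,2) -> (2,3) -> (2,4)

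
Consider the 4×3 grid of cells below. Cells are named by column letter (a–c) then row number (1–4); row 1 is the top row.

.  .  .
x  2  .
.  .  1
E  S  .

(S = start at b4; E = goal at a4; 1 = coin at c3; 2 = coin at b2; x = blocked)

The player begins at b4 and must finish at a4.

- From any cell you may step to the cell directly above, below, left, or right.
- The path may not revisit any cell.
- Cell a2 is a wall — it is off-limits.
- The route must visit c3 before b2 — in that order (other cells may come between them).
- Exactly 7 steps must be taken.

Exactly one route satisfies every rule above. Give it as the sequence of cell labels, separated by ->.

b4 -> c4 -> c3 -> c2 -> b2 -> b3 -> a3 -> a4

The waypoints must appear in the order c3, b2, with no cell reused.
Route from b4: right to c4, 2× up (reaching c2), left to b2, down to b3, left to a3, down to a4 — 7 moves in all.
Check: order respected (1 at step 2, 2 at step 4); 7 moves as required.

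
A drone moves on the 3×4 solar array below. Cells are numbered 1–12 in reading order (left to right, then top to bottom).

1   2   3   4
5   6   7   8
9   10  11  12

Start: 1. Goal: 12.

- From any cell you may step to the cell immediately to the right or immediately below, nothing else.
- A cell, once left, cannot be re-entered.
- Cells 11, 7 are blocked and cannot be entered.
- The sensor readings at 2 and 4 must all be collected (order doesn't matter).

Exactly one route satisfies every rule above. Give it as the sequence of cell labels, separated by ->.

1 -> 2 -> 3 -> 4 -> 8 -> 12

Moves only go right or down, so the column and row indices never decrease.
Route from 1: 3× right (reaching 4), 2× down (reaching 12) — 5 moves in all.
Check: all required cells visited.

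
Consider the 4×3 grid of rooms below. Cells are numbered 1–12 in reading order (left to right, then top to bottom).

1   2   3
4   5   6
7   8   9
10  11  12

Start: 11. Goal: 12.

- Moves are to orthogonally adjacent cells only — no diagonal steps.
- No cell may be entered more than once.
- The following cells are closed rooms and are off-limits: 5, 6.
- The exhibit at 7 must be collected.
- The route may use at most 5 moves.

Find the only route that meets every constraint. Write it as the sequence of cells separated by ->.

The budget equals the shortest possible length, so every move has to be on a shortest route through the required cells.
Route from 11: left to 10, up to 7, 2× right (reaching 9), down to 12 — 5 moves in all.
Check: all required cells visited; 5 ≤ 5 moves.

11 -> 10 -> 7 -> 8 -> 9 -> 12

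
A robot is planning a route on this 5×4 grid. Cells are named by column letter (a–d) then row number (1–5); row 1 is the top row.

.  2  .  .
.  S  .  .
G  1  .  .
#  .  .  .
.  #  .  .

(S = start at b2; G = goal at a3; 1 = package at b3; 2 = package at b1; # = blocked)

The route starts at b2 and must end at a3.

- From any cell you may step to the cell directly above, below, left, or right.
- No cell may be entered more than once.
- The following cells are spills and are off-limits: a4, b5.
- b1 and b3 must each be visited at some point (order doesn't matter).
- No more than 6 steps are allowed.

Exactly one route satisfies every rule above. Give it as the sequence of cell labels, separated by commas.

The 6-move cap with required stops at b1, b3 leaves no slack for detours.
Route from b2: up 1 to b1, right 1 to c1, down 2 to c3, left 2 to a3 — 6 moves in all.
Check: all required cells visited; 6 ≤ 6 moves.

b2, b1, c1, c2, c3, b3, a3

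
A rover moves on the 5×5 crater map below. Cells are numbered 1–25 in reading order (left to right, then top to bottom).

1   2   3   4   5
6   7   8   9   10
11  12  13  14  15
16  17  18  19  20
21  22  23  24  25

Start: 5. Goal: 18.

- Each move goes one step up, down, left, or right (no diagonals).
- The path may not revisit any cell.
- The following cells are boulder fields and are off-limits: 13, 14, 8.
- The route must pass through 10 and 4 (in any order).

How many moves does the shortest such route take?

Any route passes through 10 and 4 in some order between 5 and 18. Summing Manhattan distances along each leg and taking the cheapest ordering (5 → 10 → 4 → 18) gives a lower bound of 1 + 2 + 4 = 7 moves.
A route of 7 moves achieves this: 5 → 4 → 9 → 10 → 15 → 20 → 19 → 18.
Since 7 matches the lower bound, it is optimal.

7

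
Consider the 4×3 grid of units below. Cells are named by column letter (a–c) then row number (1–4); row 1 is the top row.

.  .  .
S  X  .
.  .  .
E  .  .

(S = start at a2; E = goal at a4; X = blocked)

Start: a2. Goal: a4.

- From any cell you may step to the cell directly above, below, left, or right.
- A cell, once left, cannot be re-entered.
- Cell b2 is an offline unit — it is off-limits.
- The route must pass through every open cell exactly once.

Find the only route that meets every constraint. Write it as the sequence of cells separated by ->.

a2 -> a1 -> b1 -> c1 -> c2 -> c3 -> c4 -> b4 -> b3 -> a3 -> a4

Need to visit all 11 open cells exactly once, starting at a2 and ending at a4.
Cell c1 has only two open neighbours (c2 and b1), so the path must pass straight through it: one of those is the cell it's entered from and the other is where it exits.
Route from a2: up to a1, 2× right (reaching c1), 3× down (reaching c4), left to b4, up to b3, left to a3, down to a4 — 10 moves in all.
Check: all 11 open cells covered.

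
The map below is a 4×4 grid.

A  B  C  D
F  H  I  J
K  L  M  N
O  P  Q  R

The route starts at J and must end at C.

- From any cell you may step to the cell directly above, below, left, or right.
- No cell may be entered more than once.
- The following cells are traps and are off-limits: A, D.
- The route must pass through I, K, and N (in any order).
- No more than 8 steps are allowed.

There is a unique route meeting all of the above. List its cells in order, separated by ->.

J -> N -> M -> L -> K -> F -> H -> I -> C

The 8-move cap with required stops at I, K, N leaves no slack for detours.
Route from J: down to N, 3× left (reaching K), up to F, 2× right (reaching I), up to C — 8 moves in all.
Check: all required cells visited; 8 ≤ 8 moves.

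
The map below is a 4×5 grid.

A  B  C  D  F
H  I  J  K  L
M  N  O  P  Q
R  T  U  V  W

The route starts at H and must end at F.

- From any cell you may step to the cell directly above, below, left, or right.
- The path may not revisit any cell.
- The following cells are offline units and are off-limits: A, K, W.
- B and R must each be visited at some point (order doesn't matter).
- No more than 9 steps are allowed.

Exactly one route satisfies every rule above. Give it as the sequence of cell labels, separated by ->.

The 9-move cap with required stops at B, R leaves no slack for detours.
Route from H: down 2 to R, right 1 to T, up 3 to B, right 3 to F — 9 moves in all.
Check: all required cells visited; 9 ≤ 9 moves.

H -> M -> R -> T -> N -> I -> B -> C -> D -> F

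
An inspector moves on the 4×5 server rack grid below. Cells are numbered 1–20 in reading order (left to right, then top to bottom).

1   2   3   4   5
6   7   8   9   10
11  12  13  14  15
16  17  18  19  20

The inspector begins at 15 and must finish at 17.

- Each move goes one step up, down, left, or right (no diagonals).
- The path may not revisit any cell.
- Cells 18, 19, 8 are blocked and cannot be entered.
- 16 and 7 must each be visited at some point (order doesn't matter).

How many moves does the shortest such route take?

Any route passes through 16 and 7 in some order between 15 and 17. Summing Manhattan distances along each leg and taking the cheapest ordering (15 → 7 → 16 → 17) gives a lower bound of 4 + 3 + 1 = 8 moves.
A route of 8 moves achieves this: 15 → 14 → 13 → 12 → 7 → 6 → 11 → 16 → 17.
Since 8 matches the lower bound, it is optimal.

8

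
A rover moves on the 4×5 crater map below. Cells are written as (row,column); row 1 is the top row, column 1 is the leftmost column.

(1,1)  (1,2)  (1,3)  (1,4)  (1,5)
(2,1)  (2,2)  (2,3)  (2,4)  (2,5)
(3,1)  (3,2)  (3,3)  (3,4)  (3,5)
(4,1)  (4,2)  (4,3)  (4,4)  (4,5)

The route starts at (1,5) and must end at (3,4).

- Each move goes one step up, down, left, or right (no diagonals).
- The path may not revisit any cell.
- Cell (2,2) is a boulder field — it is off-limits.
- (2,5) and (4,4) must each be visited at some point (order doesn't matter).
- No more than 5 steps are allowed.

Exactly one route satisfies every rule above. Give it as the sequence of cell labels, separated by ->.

The budget equals the shortest possible length, so every move has to be on a shortest route through the required cells.
Route from (1,5): down 3 to (4,5), left 1 to (4,4), up 1 to (3,4) — 5 moves in all.
Check: all required cells visited; 5 ≤ 5 moves.

(1,5) -> (2,5) -> (3,5) -> (4,5) -> (4,4) -> (3,4)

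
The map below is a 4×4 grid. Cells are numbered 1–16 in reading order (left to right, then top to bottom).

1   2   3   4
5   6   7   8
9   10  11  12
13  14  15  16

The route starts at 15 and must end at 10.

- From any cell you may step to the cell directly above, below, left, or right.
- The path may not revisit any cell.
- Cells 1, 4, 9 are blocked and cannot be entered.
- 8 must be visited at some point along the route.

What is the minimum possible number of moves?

Any route passes through 8 somewhere between 15 and 10. Summing Manhattan distances along the two legs (15 → 8 → 10) gives a lower bound of 3 + 3 = 6 moves.
A route of 6 moves achieves this: 15 → 11 → 12 → 8 → 7 → 6 → 10.
Since 6 matches the lower bound, it is optimal.

6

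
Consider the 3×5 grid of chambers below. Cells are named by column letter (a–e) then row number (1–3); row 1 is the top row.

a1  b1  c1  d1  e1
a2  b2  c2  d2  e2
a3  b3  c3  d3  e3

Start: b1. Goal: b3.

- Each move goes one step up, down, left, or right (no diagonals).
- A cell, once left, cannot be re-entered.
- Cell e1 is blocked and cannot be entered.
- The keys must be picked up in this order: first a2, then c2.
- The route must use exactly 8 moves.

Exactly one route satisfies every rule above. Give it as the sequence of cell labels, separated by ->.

b1 -> a1 -> a2 -> b2 -> c2 -> d2 -> d3 -> c3 -> b3

The waypoints must appear in the order a2, c2, with no cell reused.
Route from b1: left 1 to a1, down 1 to a2, right 3 to d2, down 1 to d3, left 2 to b3 — 8 moves in all.
Check: order respected (a2 at step 2, c2 at step 4); 8 moves as required.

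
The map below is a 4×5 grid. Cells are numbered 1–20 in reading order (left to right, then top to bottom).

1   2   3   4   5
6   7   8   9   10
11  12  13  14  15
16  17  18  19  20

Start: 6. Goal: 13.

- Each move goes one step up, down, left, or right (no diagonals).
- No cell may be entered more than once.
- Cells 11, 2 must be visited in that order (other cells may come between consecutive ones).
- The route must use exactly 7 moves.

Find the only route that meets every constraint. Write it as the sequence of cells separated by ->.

The waypoints must appear in the order 11, 2, with no cell reused.
Route from 6: down 1 to 11, right 1 to 12, up 2 to 2, right 1 to 3, down 2 to 13 — 7 moves in all.
Check: order respected (11 at step 1, 2 at step 4); 7 moves as required.

6 -> 11 -> 12 -> 7 -> 2 -> 3 -> 8 -> 13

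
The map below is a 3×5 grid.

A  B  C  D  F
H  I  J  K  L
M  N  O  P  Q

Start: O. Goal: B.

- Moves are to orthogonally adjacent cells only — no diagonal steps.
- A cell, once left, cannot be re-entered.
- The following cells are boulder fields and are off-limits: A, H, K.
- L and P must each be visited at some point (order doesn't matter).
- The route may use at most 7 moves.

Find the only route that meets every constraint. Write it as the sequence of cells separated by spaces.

O P Q L F D C B

The budget equals the shortest possible length, so every move has to be on a shortest route through the required cells.
Route from O: 2× right (reaching Q), 2× up (reaching F), 3× left (reaching B) — 7 moves in all.
Check: all required cells visited; 7 ≤ 7 moves.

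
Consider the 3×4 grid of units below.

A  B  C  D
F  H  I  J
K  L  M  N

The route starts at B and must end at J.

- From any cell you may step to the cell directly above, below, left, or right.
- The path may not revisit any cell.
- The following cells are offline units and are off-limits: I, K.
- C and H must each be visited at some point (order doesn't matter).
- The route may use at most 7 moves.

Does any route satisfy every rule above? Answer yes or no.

Exhausting the options from B, every branch either dead-ends against blocked cells, would have to re-enter a cell already used, runs past the 7-move limit, or reaches the goal with a constraint still unmet.

no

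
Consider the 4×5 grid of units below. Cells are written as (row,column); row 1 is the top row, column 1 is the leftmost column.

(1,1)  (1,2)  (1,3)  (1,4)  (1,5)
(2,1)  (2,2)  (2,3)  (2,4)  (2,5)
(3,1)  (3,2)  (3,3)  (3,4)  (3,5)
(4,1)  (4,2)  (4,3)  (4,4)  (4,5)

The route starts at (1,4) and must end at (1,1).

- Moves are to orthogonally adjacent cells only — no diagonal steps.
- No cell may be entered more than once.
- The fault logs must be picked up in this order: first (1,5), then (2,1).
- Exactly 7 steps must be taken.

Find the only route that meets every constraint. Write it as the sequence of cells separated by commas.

(1,4), (1,5), (2,5), (2,4), (2,3), (2,2), (2,1), (1,1)

The waypoints must appear in the order (1,5), (2,1), with no cell reused.
Route from (1,4): right 1 to (1,5), down 1 to (2,5), left 4 to (2,1), up 1 to (1,1) — 7 moves in all.
Check: order respected ((1,5) at step 1, (2,1) at step 6); 7 moves as required.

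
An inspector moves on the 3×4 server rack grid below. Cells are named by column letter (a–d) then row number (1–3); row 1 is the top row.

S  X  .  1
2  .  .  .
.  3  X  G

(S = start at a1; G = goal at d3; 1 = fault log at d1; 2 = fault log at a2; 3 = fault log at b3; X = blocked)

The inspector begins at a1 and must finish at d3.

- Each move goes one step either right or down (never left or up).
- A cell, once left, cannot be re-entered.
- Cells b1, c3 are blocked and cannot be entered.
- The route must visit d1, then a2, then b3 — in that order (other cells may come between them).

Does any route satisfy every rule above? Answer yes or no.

no

a2 lies to the left of d1, so going from d1 to a2 would need a leftward move — but moves only go right/down, so d1 cannot be visited before a2.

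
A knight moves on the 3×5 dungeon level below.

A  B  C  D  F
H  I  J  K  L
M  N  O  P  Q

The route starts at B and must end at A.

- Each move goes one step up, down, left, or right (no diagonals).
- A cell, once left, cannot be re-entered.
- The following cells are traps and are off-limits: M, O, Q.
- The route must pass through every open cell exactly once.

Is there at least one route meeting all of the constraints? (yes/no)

Cell N has only one open neighbour but is neither the start nor the goal, so a Hamiltonian route would have to both enter and leave it through the same neighbour — impossible without revisiting.

no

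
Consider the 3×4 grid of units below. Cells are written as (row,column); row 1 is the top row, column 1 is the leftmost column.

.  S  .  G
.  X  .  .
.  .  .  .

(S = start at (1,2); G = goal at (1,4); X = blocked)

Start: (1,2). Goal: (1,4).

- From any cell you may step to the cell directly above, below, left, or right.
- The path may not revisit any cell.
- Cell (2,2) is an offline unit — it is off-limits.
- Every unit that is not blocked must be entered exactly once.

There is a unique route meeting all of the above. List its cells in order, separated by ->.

(1,2) -> (1,1) -> (2,1) -> (3,1) -> (3,2) -> (3,3) -> (3,4) -> (2,4) -> (2,3) -> (1,3) -> (1,4)

Need to visit all 11 open cells exactly once, starting at (1,2) and ending at (1,4).
Route from (1,2): left 1 to (1,1), down 2 to (3,1), right 3 to (3,4), up 1 to (2,4), left 1 to (2,3), up 1 to (1,3), right 1 to (1,4) — 10 moves in all.
Check: all 11 open cells covered.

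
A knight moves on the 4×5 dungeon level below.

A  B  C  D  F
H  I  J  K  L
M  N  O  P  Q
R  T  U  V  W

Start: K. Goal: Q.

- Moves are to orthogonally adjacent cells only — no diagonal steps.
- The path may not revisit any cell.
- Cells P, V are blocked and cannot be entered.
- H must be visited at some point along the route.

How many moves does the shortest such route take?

10

Any route passes through H somewhere between K and Q. Summing Manhattan distances along the two legs (K → H → Q) gives a lower bound of 3 + 5 = 8 moves.
The shortest route satisfying every rule uses 10 moves: K → J → I → H → A → B → C → D → F → L → Q.
The no-revisit rule (legs can't share cells) pushes the minimum above the 8-move bound; an exhaustive check rules out every length from 8 to 9, leaving 10 as the minimum.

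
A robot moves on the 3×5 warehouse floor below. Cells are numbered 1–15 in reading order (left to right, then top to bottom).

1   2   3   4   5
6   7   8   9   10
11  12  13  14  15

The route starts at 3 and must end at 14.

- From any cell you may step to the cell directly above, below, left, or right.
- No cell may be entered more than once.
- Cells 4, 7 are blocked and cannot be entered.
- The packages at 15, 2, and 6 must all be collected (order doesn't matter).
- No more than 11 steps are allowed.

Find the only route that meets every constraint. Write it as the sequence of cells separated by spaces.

Any route must reach 15, 2, and 6 and still end at 14 within 11 moves, so the order of the required stops is forced.
Route from 3: 2× left (reaching 1), 2× down (reaching 11), 2× right (reaching 13), up to 8, 2× right (reaching 10), down to 15, left to 14 — 11 moves in all.
Check: all required cells visited; 11 ≤ 11 moves.

3 2 1 6 11 12 13 8 9 10 15 14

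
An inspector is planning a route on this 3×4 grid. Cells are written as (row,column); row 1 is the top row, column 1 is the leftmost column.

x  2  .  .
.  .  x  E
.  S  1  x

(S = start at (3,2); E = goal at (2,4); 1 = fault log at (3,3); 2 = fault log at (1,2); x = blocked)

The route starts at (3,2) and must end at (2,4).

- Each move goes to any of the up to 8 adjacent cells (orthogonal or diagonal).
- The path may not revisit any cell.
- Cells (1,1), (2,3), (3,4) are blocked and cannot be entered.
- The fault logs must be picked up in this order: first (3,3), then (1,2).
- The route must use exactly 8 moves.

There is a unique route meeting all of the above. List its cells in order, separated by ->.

(3,2) -> (3,3) -> (2,2) -> (3,1) -> (2,1) -> (1,2) -> (1,3) -> (1,4) -> (2,4)

The waypoints must appear in the order (3,3), (1,2), with no cell reused.
Route from (3,2): right 1 to (3,3), up-left 1 to (2,2), down-left 1 to (3,1), up 1 to (2,1), up-right 1 to (1,2), right 2 to (1,4), down 1 to (2,4) — 8 moves in all.
Check: order respected (1 at step 1, 2 at step 5); 8 moves as required.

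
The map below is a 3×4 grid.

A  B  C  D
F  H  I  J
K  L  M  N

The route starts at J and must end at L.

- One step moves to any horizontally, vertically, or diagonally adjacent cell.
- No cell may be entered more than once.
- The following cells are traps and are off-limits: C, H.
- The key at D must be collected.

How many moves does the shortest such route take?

Any route passes through D somewhere between J and L. Summing Chebyshev distances along the two legs (J → D → L) gives a lower bound of 1 + 2 = 3 moves.
A route of 3 moves achieves this: J → D → I → L.
Since 3 matches the lower bound, it is optimal.

3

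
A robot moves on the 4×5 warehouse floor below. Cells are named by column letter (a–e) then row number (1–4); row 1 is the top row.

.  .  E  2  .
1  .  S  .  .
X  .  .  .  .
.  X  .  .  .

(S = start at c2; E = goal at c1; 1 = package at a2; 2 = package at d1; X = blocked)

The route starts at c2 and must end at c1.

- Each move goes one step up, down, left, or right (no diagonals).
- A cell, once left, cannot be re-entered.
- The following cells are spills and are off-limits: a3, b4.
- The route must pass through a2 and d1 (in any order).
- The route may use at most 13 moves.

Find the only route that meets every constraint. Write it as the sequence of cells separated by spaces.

The 13-move cap with required stops at a2, d1 leaves no slack for detours.
Route from c2: right to d2, up to d1, right to e1, 2× down (reaching e3), 3× left (reaching b3), up to b2, left to a2, up to a1, 2× right (reaching c1) — 13 moves in all.
Check: all required cells visited; 13 ≤ 13 moves.

c2 d2 d1 e1 e2 e3 d3 c3 b3 b2 a2 a1 b1 c1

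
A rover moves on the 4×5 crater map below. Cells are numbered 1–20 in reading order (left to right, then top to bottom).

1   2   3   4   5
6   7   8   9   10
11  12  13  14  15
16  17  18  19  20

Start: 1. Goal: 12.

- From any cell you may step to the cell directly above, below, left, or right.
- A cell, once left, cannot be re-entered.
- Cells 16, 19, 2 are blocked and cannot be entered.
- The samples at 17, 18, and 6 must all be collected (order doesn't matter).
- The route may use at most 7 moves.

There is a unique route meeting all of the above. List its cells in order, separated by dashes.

Any route must reach 17, 18, and 6 and still end at 12 within 7 moves, so the order of the required stops is forced.
Route from 1: down 1 to 6, right 2 to 8, down 2 to 18, left 1 to 17, up 1 to 12 — 7 moves in all.
Check: all required cells visited; 7 ≤ 7 moves.

1 - 6 - 7 - 8 - 13 - 18 - 17 - 12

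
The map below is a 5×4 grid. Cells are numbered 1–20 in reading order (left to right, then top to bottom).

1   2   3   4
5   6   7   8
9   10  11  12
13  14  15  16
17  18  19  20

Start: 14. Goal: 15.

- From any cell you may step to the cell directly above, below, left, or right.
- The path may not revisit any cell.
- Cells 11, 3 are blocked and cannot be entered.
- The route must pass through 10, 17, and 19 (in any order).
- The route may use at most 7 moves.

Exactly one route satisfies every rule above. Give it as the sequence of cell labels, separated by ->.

14 -> 10 -> 9 -> 13 -> 17 -> 18 -> 19 -> 15

Any route must reach 10, 17, and 19 and still end at 15 within 7 moves, so the order of the required stops is forced.
Route from 14: up 1 to 10, left 1 to 9, down 2 to 17, right 2 to 19, up 1 to 15 — 7 moves in all.
Check: all required cells visited; 7 ≤ 7 moves.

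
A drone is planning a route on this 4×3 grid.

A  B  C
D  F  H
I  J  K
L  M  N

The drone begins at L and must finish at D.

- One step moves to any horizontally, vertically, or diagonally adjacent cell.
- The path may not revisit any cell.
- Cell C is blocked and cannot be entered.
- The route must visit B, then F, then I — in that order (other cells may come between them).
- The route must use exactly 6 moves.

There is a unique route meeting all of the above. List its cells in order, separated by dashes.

L - J - H - B - F - I - D

The waypoints must appear in the order B, F, I, with no cell reused.
Route from L: 2× up-right (reaching H), up-left to B, down to F, down-left to I, up to D — 6 moves in all.
Check: order respected (B at step 3, F at step 4, I at step 5); 6 moves as required.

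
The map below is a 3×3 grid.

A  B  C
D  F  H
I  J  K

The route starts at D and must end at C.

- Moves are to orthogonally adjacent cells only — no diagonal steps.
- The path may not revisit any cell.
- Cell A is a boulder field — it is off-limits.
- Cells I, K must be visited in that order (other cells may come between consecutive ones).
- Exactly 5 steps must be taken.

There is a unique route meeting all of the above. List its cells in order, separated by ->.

The waypoints must appear in the order I, K, with no cell reused.
Route from D: down to I, 2× right (reaching K), 2× up (reaching C) — 5 moves in all.
Check: order respected (I at step 1, K at step 3); 5 moves as required.

D -> I -> J -> K -> H -> C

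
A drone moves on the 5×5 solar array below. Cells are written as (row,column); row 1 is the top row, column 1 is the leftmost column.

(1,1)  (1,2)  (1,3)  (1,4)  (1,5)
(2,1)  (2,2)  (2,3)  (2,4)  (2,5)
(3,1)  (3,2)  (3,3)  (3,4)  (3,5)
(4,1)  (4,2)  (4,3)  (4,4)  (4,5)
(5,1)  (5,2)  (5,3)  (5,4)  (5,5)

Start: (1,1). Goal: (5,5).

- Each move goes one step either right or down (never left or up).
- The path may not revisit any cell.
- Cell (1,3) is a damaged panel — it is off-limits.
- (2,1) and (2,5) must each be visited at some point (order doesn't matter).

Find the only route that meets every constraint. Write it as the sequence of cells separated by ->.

Moves only go right or down, so the column and row indices never decrease.
Route from (1,1): down 1 to (2,1), right 4 to (2,5), down 3 to (5,5) — 8 moves in all.
Check: all required cells visited.

(1,1) -> (2,1) -> (2,2) -> (2,3) -> (2,4) -> (2,5) -> (3,5) -> (4,5) -> (5,5)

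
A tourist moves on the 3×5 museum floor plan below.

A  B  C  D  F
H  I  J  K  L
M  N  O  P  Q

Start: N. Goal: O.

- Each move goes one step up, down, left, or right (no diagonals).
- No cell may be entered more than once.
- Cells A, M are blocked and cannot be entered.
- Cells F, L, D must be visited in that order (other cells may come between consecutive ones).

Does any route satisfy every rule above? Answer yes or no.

no

Ignoring the required order, 8 revisit-free routes from N to O pass through all of F, L, and D; the waypoint orders that occur are D → F → L (8) — never F → L → D.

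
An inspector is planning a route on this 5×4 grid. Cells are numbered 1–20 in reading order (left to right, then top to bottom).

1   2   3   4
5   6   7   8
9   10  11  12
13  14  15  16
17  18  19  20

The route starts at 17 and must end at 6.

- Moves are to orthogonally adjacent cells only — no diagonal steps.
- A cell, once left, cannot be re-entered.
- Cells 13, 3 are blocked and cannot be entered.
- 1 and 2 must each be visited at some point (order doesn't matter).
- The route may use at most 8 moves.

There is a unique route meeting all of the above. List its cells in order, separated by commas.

17, 18, 14, 10, 9, 5, 1, 2, 6

The 8-move cap with required stops at 1, 2 leaves no slack for detours.
Route from 17: right to 18, 2× up (reaching 10), left to 9, 2× up (reaching 1), right to 2, down to 6 — 8 moves in all.
Check: all required cells visited; 8 ≤ 8 moves.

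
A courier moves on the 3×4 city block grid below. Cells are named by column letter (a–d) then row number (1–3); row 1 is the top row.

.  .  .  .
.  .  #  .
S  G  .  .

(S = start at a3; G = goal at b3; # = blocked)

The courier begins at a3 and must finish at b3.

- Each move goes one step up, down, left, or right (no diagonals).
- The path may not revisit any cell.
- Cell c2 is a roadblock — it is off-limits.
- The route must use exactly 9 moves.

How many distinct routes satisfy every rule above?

Need simple routes of exactly 9 moves from a3 to b3 (Manhattan distance 1, so 4 moves are spent on a detour and 4 undoing it).
Enumerating: a3 a2 a1 b1 c1 d1 d2 d3 c3 b3 | a3 a2 b2 b1 c1 d1 d2 d3 c3 b3.
That gives 2 routes.

2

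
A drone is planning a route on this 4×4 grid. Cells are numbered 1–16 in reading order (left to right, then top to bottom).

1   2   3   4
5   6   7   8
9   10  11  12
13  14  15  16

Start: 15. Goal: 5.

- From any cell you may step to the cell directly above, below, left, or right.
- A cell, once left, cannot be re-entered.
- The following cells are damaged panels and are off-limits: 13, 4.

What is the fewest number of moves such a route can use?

The Manhattan distance from 15 to 5 is |4−2| + |3−1| = 4, so at least 4 moves are needed.
A route of 4 moves achieves this: 15 → 11 → 7 → 6 → 5.
Since 4 matches the lower bound, it is optimal.

4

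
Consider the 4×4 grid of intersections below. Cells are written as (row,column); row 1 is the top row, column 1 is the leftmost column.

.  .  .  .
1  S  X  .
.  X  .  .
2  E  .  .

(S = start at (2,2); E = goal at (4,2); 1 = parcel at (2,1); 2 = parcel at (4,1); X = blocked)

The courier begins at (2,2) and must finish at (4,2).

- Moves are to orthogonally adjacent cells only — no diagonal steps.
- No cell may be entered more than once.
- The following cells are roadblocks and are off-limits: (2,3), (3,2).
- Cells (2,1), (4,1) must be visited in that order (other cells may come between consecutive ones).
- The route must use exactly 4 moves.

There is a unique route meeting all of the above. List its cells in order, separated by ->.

The waypoints must appear in the order (2,1), (4,1), with no cell reused.
Route from (2,2): left 1 to (2,1), down 2 to (4,1), right 1 to (4,2) — 4 moves in all.
Check: order respected (1 at step 1, 2 at step 3); 4 moves as required.

(2,2) -> (2,1) -> (3,1) -> (4,1) -> (4,2)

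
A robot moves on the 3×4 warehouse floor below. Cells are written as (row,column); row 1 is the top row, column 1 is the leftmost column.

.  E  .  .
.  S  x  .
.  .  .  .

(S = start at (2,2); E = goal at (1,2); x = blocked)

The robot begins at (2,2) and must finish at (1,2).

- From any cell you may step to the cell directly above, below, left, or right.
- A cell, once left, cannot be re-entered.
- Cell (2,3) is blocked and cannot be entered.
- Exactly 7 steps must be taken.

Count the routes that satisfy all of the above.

1

Need simple routes of exactly 7 moves from (2,2) to (1,2) (Manhattan distance 1, so 3 moves are spent on a detour and 3 undoing it).
Enumerating: (2,2) (3,2) (3,3) (3,4) (2,4) (1,4) (1,3) (1,2).
That gives 1 route.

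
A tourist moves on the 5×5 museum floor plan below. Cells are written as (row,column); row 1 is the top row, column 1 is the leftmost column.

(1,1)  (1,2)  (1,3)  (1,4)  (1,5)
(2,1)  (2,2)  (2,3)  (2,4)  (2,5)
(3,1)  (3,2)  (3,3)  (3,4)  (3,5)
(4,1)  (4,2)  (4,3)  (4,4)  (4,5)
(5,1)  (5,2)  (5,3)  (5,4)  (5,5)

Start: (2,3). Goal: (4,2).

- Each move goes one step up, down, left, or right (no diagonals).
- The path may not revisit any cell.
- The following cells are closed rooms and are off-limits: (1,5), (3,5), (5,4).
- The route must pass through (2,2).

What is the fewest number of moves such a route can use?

Any route passes through (2,2) somewhere between (2,3) and (4,2). Summing Manhattan distances along the two legs ((2,3) → (2,2) → (4,2)) gives a lower bound of 1 + 2 = 3 moves.
A route of 3 moves achieves this: (2,3) → (2,2) → (3,2) → (4,2).
Since 3 matches the lower bound, it is optimal.

3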